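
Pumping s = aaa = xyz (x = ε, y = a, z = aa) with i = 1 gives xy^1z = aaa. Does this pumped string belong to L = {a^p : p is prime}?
Yes

xy¹z = ε · a · aa = aaa.
aaa has length 3, which is prime, so it is in L.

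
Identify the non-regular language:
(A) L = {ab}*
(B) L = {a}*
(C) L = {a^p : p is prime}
(C) {a^p : p is prime}

(C) L = {a^p : p is prime} is NOT regular.

The pumping lemma can be used to prove this:
After pumping, the length becomes composite

The other languages are regular because they can be recognized by finite automata.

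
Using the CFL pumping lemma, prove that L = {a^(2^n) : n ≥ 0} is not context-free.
Assume for contradiction that L is context-free, and let p ≥ 1 be the pumping length given by the pumping lemma for CFLs.
Choose s = a^(2^p). Then s ∈ L and |s| = 2^p ≥ p.
By the CFL pumping lemma, s = uvxyz for some u, v, x, y, z with |vxy| ≤ p, |vy| ≥ 1, and uv^i xy^i z ∈ L for every i ≥ 0.
All symbols are a's, so only lengths matter: let k = |vy|, with 1 ≤ k ≤ |vxy| ≤ p < 2^p.

Take i = 2: |uv²xy²z| = 2^p + k, and 2^p < 2^p + k < 2^p + 2^p = 2^(p+1).
So the length lies strictly between consecutive powers of two and is not a power of 2; uv²xy²z ∉ L.

This contradicts the CFL pumping lemma, which requires uv^i xy^i z ∈ L for all i ≥ 0.
Hence L = {a^(2^n) : n ≥ 0} is not context-free. ∎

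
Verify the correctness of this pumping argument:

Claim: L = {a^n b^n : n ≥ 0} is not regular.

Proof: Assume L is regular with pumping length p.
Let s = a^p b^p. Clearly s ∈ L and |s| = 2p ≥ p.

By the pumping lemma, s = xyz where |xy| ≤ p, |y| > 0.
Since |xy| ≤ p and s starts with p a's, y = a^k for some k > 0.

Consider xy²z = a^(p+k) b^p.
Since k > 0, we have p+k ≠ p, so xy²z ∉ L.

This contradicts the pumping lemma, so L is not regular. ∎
The proof is correct.

This proof is valid because:
1. The string s = a^p b^p is correctly in L
2. The decomposition analysis is correct: y must consist only of a's
3. The contradiction is valid: pumping increases a's but not b's
4. The conclusion follows logically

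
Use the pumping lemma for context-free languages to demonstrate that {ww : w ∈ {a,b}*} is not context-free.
Assume for contradiction that L is context-free, and let p ≥ 1 be the pumping length given by the pumping lemma for CFLs.
Choose s = a^p b^p a^p b^p. Then s ∈ L (take w = a^p b^p) and |s| = 4p ≥ p.
By the CFL pumping lemma, s = uvxyz for some u, v, x, y, z with |vxy| ≤ p, |vy| ≥ 1, and uv^i xy^i z ∈ L for every i ≥ 0.

Write s as four blocks A₁ B₁ A₂ B₂ with A₁ = A₂ = a^p and B₁ = B₂ = b^p. Since |vxy| ≤ p, the window vxy lies inside at most two adjacent blocks. Take i = 0 and let t = uxz, so |t| = 4p − |vy| with 1 ≤ |vy| ≤ p. If |t| is odd, t ∉ L immediately, so assume |vy| is even (hence |vy| ≥ 2) and |t|/2 = 2p − |vy|/2, which satisfies p ≤ |t|/2 ≤ 2p − 1.

Case 1 (vxy inside A₁B₁): t = a^(p−j) b^(p−l) a^p b^p with j + l = |vy|. The second half of t has length < 2p, so it is a suffix of the trailing a^p b^p and ends in b; the first half is a^(p−j) b^(p−l) a^((j+l)/2), which ends in a because (j+l)/2 ≥ 1. The halves differ, so t ∉ L.

Case 2 (vxy inside B₁A₂, straddling the middle): t = a^p b^(p−j) a^(p−l) b^p with j + l = |vy|. If t = ww, then w is a prefix of t of length ≥ p, so w begins with a^p; and w is a suffix of t of length ≥ p, so w ends with b^p. That forces |w| ≥ 2p, contradicting |w| = |t|/2 ≤ 2p − 1. So t ∉ L.

Case 3 (vxy inside A₂B₂): t = a^p b^p a^(p−j) b^(p−l) with j + l = |vy|. The first half of t is a prefix of a^p b^p, so it begins with a; the second half is b^((j+l)/2) a^(p−j) b^(p−l), which begins with b. The halves differ, so t ∉ L.

In every case uv⁰xy⁰z = uxz ∉ L.

This contradicts the CFL pumping lemma, which requires uv^i xy^i z ∈ L for all i ≥ 0.
Hence L = {ww : w ∈ {a,b}*} is not context-free. ∎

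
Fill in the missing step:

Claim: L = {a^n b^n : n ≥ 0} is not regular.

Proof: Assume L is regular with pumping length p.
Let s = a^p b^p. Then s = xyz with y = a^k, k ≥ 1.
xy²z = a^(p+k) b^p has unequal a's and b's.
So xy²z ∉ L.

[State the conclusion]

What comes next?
This contradicts the pumping lemma for regular languages,
which guarantees xy^i z ∈ L for all i ≥ 0.

Since our assumption that L is regular leads to a contradiction,
we conclude that L = {a^n b^n : n ≥ 0} is NOT regular. ∎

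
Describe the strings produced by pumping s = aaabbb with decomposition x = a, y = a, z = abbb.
{xy^i z : i ≥ 0} = {a^(2+i) b^3 : i ≥ 0} = {aabbb, aaabbb, aaaabbb, ...}

With x = a, y = a, z = abbb: Starting with aaabbb and pumping the second 'a', we get strings with 2+i a's followed by 3 b's for i = 0, 1, 2, ...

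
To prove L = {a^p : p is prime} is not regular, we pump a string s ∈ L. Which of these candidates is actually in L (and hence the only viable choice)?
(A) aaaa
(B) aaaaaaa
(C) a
(B) aaaaaaa

The pumping lemma is applied to a string s that lies in L, so first check membership of each option:
- (A) aaaa has length 4 = 2 × 2, which is not prime, so it is not in L ✗
- (B) aaaaaaa has length 7, which is prime, so it is in L ✓
- (C) a has length 1, which is not prime, so it is not in L ✗

Only (B) aaaaaaa is in L, so it is the only candidate that could play the role of s.
(In a complete proof one picks s in terms of the pumping length p so that |s| ≥ p is guaranteed; a fixed string like aaaaaaa illustrates the shape of such an s.)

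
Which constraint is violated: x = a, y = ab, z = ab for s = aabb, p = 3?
Violated: xyz = s

The decomposition x = a, y = ab, z = ab for s = aabb with p = 3
violates the constraint: xyz = s

xyz = 'a' + 'ab' + 'ab' = 'aabab' ≠ 'aabb' = s. The decomposition doesn't reconstruct s.

Pumping lemma constraints:
1. xyz = s (decomposition is valid)
2. |xy| ≤ p
3. |y| > 0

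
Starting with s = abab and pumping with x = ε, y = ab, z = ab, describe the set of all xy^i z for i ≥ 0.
{xy^i z : i ≥ 0} = {(ab)^(i+1) : i ≥ 0} = {ab, abab, ababab, ...}

With x = ε, y = ab, z = ab: Pumping 'ab' gives strings of alternating a's and b's.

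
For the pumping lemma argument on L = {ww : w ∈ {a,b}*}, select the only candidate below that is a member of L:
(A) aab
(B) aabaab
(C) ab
(B) aabaab

The pumping lemma is applied to a string s that lies in L, so first check membership of each option:
- (A) aab has odd length 3, so it cannot be written as ww and is not in L ✗
- (B) aabaab splits into halves aab · aab, which are equal, so it is in L (w = aab) ✓
- (C) ab has length 2; its halves are a and b, which differ, so it is not in L ✗

Only (B) aabaab is in L, so it is the only candidate that could play the role of s.
(In a complete proof one picks s in terms of the pumping length p so that |s| ≥ p is guaranteed; a fixed string like aabaab illustrates the shape of such an s.)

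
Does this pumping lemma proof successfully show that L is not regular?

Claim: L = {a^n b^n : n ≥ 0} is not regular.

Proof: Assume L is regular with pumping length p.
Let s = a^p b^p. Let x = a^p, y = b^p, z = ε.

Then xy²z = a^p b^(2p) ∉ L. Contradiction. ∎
The proof is INCORRECT.

Error: The decomposition violates |xy| ≤ p.
With x = a^p and y = b^p, we have |xy| = 2p > p.
The pumping lemma requires |xy| ≤ p, so y must be within the first p characters.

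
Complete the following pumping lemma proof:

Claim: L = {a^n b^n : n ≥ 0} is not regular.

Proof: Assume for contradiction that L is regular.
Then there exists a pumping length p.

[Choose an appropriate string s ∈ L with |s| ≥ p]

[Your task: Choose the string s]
s = a^p b^p

This string is in L (has equal a's and b's) and has length 2p ≥ p.
Any decomposition xyz with |xy| ≤ p means y consists only of a's,
so pumping will unbalance the counts.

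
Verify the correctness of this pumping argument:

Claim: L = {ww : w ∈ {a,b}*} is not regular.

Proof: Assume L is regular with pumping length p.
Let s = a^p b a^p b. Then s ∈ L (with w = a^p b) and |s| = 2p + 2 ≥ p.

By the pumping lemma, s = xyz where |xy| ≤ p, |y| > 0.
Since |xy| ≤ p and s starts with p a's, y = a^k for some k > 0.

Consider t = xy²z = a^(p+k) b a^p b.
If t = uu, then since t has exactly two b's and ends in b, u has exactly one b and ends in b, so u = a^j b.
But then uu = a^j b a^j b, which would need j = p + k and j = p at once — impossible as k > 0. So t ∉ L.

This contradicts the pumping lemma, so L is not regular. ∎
The proof is correct.

This proof is valid because:
1. s = a^p b a^p b is in L and is chosen in terms of p, so |s| ≥ p holds for every p
2. The decomposition analysis is correct: |xy| ≤ p forces y to lie inside the leading a's
3. The contradiction is valid: the argument shows a^(p+k) b a^p b cannot be split into two equal halves
4. The conclusion follows logically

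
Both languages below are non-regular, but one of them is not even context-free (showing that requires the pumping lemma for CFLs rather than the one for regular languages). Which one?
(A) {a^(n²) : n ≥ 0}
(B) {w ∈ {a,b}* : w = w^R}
(A) {a^(n²) : n ≥ 0}

(A) {a^(n²) : n ≥ 0} requires the CFL pumping lemma.

- {w ∈ {a,b}* : w = w^R} is context-free (but not regular)
  • Can be shown non-regular with the regular pumping lemma
  • After pumping, the string is no longer symmetric

- {a^(n²) : n ≥ 0} is NOT context-free
  • Requires the CFL pumping lemma to prove
  • Gaps between squares grow unboundedly

The CFL pumping lemma is "stronger" in that it can prove non-membership
in the larger class of context-free languages.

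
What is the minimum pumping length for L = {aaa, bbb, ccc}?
p = 4

For a finite language L, the pumping lemma holds vacuously if p > max|s| for s ∈ L.

The longest string in L = {aaa, bbb, ccc} has length 3.
If p = 4, then no string s ∈ L has |s| ≥ p, so the condition is vacuously true.

The minimum pumping length is p = 4.

Why no smaller p works: for any p ≤ 3, the longest string s ∈ L has |s| = 3 ≥ p, so it would
have to be pumpable; but pumping up (i = 2, 3, ...) produces ever longer strings, which cannot all lie in the
finite language L. So the pumping property fails for every p ≤ 3.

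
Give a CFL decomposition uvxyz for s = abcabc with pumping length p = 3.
u='ab', v='c', x='a', y='b', z='c'

For s = abcabc with pumping length p = 3:

One valid decomposition:
- u = 'ab'
- v = 'c'
- x = 'a'
- y = 'b'
- z = 'c'

Verification:
- uvxyz = 'ab' + 'c' + 'a' + 'b' + 'c' = abcabc ✓
- |vxy| = |'cab'| = 3 ≤ 3 ✓
- |vy| = |'cb'| = 2 > 0 ✓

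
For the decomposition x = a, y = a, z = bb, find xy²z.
aaabb

Given x = 'a', y = 'a', z = 'bb' and i = 2:

xy^2z = x + y·y·...·y (2 times) + z
       = 'a' + 'a'^2 + 'bb'
       = 'a' + 'aa' + 'bb'
       = 'aaabb'

The pumped string is 'aaabb' with length 5.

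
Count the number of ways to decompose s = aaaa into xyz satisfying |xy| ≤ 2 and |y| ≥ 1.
3

For s = 'aaaa' with pumping length p = 2:

Constraints: |xy| ≤ 2, |y| > 0

Valid decompositions (|xy| ≤ p, |y| ≥ 1):
  • x='', y='a', z='aaa'
  • x='a', y='a', z='aa'
  • x='', y='aa', z='aa'

Total count: 3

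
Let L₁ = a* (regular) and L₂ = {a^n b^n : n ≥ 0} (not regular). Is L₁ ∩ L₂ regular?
Yes — L₁ ∩ L₂ is regular.

A string of a* contains no b's, and the only string of {a^n b^n} with no b's is ε (n = 0). So L₁ ∩ L₂ = {ε}, a finite language, which is regular.

Note that the bare facts "L₁ regular, L₂ non-regular" do not settle the question by themselves: the closure of regular languages under ∪, ∩, complement and difference applies only when BOTH operands are regular. With a non-regular operand the result can come out regular or non-regular depending on the specific languages, so one has to work out L₁ ∩ L₂ for this particular pair, as above.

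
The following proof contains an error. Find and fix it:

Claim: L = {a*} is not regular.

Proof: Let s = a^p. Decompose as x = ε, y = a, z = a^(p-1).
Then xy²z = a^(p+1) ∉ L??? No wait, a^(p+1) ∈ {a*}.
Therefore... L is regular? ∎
Error: The proof attempts to show a*  is not regular, but a* IS regular!

Correction: a* is a regular language (recognized by a simple DFA with one accepting state and self-loop on 'a'). The pumping lemma can only prove non-regularity, not regularity. For regular languages, pumping always works.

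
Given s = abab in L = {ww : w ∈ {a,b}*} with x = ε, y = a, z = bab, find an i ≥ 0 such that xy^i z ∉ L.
i = 3

xy³z = ε · aaa · bab = aaabab; aaabab has length 6; its halves are aaa and bab, which differ, so it is not in L.
(Other choices also work, e.g. i = 0, 2; only i = 1 is guaranteed to stay in L since xy¹z = s.)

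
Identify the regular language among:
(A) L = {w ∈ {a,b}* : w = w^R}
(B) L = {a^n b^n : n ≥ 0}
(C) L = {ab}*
(C) {ab}*

(C) L = {ab}* is regular.

This can be recognized by a finite automaton (DFA/NFA).
Regular expressions like {ab}* define regular languages.

The other choices are not regular:
- {w ∈ {a,b}* : w = w^R}: After pumping, the string is no longer symmetric
- {a^n b^n : n ≥ 0}: After pumping, the number of a's and b's become unequal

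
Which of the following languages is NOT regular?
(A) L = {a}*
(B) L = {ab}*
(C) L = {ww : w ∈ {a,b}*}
(C) {ww : w ∈ {a,b}*}

(C) L = {ww : w ∈ {a,b}*} is NOT regular.

The pumping lemma can be used to prove this:
After pumping, the two halves no longer match

The other languages are regular because they can be recognized by finite automata.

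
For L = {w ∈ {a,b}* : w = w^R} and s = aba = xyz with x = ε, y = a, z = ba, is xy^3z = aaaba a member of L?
No

xy³z = ε · aaa · ba = aaaba.
aaaba reversed is abaaa ≠ aaaba, so it is not a palindrome and is not in L.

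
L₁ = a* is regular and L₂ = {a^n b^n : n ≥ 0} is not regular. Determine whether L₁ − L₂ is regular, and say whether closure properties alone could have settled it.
Yes — L₁ − L₂ is regular.

The only string of a* that lies in {a^n b^n} is ε, so L₁ − L₂ = a* − {ε} = a⁺ = aa*, which is regular.

Note that the bare facts "L₁ regular, L₂ non-regular" do not settle the question by themselves: the closure of regular languages under ∪, ∩, complement and difference applies only when BOTH operands are regular. With a non-regular operand the result can come out regular or non-regular depending on the specific languages, so one has to work out L₁ − L₂ for this particular pair, as above.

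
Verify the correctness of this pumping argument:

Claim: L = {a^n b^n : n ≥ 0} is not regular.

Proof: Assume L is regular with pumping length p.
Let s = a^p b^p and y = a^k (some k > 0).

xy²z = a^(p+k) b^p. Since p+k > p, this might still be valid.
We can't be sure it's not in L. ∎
The proof is INCORRECT.

Error: The conclusion is wrong.
xy²z = a^(p+k) b^p is definitely NOT in L because the number of a's (p+k) ≠ number of b's (p).
The proof incorrectly doubts what is actually a valid contradiction.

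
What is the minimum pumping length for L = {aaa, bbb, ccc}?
p = 4

For a finite language L, the pumping lemma holds vacuously if p > max|s| for s ∈ L.

The longest string in L = {aaa, bbb, ccc} has length 3.
If p = 4, then no string s ∈ L has |s| ≥ p, so the condition is vacuously true.

The minimum pumping length is p = 4.

Why no smaller p works: for any p ≤ 3, the longest string s ∈ L has |s| = 3 ≥ p, so it would
have to be pumpable; but pumping up (i = 2, 3, ...) produces ever longer strings, which cannot all lie in the
finite language L. So the pumping property fails for every p ≤ 3.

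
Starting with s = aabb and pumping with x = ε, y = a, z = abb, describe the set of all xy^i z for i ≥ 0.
{xy^i z : i ≥ 0} = {a^(i+1) b^2 : i ≥ 0} = {abb, aabb, aaabb, ...}

With x = ε, y = a, z = abb: Starting with aabb and pumping the first 'a' (z = abb keeps the second 'a'), we get strings with i+1 a's followed by 2 b's for i = 0, 1, 2, ...; note bb is not produced because z always contributes one a.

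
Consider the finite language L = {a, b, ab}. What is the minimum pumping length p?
p = 3

For a finite language L, the pumping lemma holds vacuously if p > max|s| for s ∈ L.

The longest string in L = {a, b, ab} has length 2.
If p = 3, then no string s ∈ L has |s| ≥ p, so the condition is vacuously true.

The minimum pumping length is p = 3.

Why no smaller p works: for any p ≤ 2, the longest string s ∈ L has |s| = 2 ≥ p, so it would
have to be pumpable; but pumping up (i = 2, 3, ...) produces ever longer strings, which cannot all lie in the
finite language L. So the pumping property fails for every p ≤ 2.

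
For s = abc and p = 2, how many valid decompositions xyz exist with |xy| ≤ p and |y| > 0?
3

For s = 'abc' with pumping length p = 2:

Constraints: |xy| ≤ 2, |y| > 0

Valid decompositions (|xy| ≤ p, |y| ≥ 1):
  • x='', y='a', z='bc'
  • x='a', y='b', z='c'
  • x='', y='ab', z='c'

Total count: 3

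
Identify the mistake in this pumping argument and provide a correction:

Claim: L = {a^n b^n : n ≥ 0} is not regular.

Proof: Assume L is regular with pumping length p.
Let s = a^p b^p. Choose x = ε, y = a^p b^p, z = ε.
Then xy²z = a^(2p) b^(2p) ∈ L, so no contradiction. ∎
Error: The decomposition violates |xy| ≤ p. With y = a^p b^p, |xy| = |y| = 2p > p. (The proof also miscomputes xy²z, which would be a^p b^p a^p b^p rather than a^(2p) b^(2p), and it wrongly treats one harmless decomposition as settling the matter — the prover does not get to choose the decomposition.)

Correction: The pumping lemma requires |xy| ≤ p, and the argument must handle every decomposition satisfying |xy| ≤ p, |y| ≥ 1. Since s starts with p a's, any such y consists only of a's, say y = a^k with k ≥ 1. Then xy²z = a^(p+k) b^p has unequal numbers of a's and b's, so xy²z ∉ L — the required contradiction.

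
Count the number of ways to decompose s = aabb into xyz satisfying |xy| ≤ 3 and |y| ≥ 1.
6

For s = 'aabb' with pumping length p = 3:

Constraints: |xy| ≤ 3, |y| > 0

Valid decompositions (|xy| ≤ p, |y| ≥ 1):
  • x='', y='a', z='abb'
  • x='a', y='a', z='bb'
  • x='', y='aa', z='bb'
  • x='aa', y='b', z='b'
  • x='a', y='ab', z='b'
  • x='', y='aab', z='b'

Total count: 6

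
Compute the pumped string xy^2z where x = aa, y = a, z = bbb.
aaaabbb

Given x = 'aa', y = 'a', z = 'bbb' and i = 2:

xy^2z = x + y·y·...·y (2 times) + z
       = 'aa' + 'a'^2 + 'bbb'
       = 'aa' + 'aa' + 'bbb'
       = 'aaaabbb'

The pumped string is 'aaaabbb' with length 7.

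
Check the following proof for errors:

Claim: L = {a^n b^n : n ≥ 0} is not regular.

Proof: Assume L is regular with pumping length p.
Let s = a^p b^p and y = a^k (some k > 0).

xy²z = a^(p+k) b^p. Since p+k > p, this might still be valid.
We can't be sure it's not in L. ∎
The proof is INCORRECT.

Error: The conclusion is wrong.
xy²z = a^(p+k) b^p is definitely NOT in L because the number of a's (p+k) ≠ number of b's (p).
The proof incorrectly doubts what is actually a valid contradiction.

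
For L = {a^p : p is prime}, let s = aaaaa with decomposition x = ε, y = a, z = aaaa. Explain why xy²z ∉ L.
xy²z = aaaaaa ∉ L

Pumping with i = 2 replaces y = a by y² = aa:
- Original: s = xyz = aaaaa; aaaaa has length 5, which is prime, so it is in L
- Pumped: xy²z = ε · aa · aaaa = aaaaaa
- aaaaaa has length 6 = 2 × 3, which is not prime, so it is not in L

The pumping lemma would require xy²z ∈ L, so this decomposition yields a contradiction.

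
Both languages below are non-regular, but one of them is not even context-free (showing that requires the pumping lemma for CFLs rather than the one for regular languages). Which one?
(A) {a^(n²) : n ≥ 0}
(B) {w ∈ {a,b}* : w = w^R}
(A) {a^(n²) : n ≥ 0}

(A) {a^(n²) : n ≥ 0} requires the CFL pumping lemma.

- {w ∈ {a,b}* : w = w^R} is context-free (but not regular)
  • Can be shown non-regular with the regular pumping lemma
  • After pumping, the string is no longer symmetric

- {a^(n²) : n ≥ 0} is NOT context-free
  • Requires the CFL pumping lemma to prove
  • Gaps between squares grow unboundedly

The CFL pumping lemma is "stronger" in that it can prove non-membership
in the larger class of context-free languages.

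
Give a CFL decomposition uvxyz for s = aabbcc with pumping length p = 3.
u='aa', v='b', x='b', y='c', z='c'

For s = aabbcc with pumping length p = 3:

One valid decomposition:
- u = 'aa'
- v = 'b'
- x = 'b'
- y = 'c'
- z = 'c'

Verification:
- uvxyz = 'aa' + 'b' + 'b' + 'c' + 'c' = aabbcc ✓
- |vxy| = |'bbc'| = 3 ≤ 3 ✓
- |vy| = |'bc'| = 2 > 0 ✓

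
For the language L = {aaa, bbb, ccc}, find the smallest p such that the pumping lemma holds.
p = 4

For a finite language L, the pumping lemma holds vacuously if p > max|s| for s ∈ L.

The longest string in L = {aaa, bbb, ccc} has length 3.
If p = 4, then no string s ∈ L has |s| ≥ p, so the condition is vacuously true.

The minimum pumping length is p = 4.

Why no smaller p works: for any p ≤ 3, the longest string s ∈ L has |s| = 3 ≥ p, so it would
have to be pumpable; but pumping up (i = 2, 3, ...) produces ever longer strings, which cannot all lie in the
finite language L. So the pumping property fails for every p ≤ 3.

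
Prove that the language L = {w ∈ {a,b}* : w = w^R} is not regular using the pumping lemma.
Assume for contradiction that L is regular, and let p ≥ 1 be the pumping length given by the pumping lemma.
Choose s = a^p b a^p. Then s ∈ L (it reads the same in both directions) and |s| = 2p + 1 ≥ p.
By the pumping lemma, s = xyz for some x, y, z with |xy| ≤ p, |y| ≥ 1, and xy^i z ∈ L for every i ≥ 0.
Since |xy| ≤ p and the first p symbols of s are all a's, y = a^k for some k with 1 ≤ k ≤ p.

Take i = 2: xy²z = a^(p + k) b a^p.
Its reversal is a^p b a^(p + k). These differ because the block of a's before the unique b has length p + k in one and p in the other, and p + k ≠ p since k ≥ 1. So xy²z is not a palindrome, i.e. xy²z ∉ L.

This contradicts the pumping lemma, which requires xy^i z ∈ L for all i ≥ 0.
Hence L = {w ∈ {a,b}* : w = w^R} is not regular. ∎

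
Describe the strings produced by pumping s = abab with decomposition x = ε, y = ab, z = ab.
{xy^i z : i ≥ 0} = {(ab)^(i+1) : i ≥ 0} = {ab, abab, ababab, ...}

With x = ε, y = ab, z = ab: Pumping 'ab' gives strings of alternating a's and b's.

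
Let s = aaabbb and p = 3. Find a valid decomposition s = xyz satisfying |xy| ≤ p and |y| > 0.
x = 'aa', y = 'a', z = 'bbb'

For s = aaabbb and p = 3, one valid decomposition is:
- x = 'aa' (length 2)
- y = 'a' (length 1)
- z = 'bbb' (length 3)

Verification:
- xyz = 'aa' + 'a' + 'bbb' = aaabbb ✓
- |xy| = 3 ≤ 3 ✓
- |y| = 1 > 0 ✓

All pumping lemma constraints are satisfied.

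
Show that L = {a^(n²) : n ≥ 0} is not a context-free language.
Assume for contradiction that L is context-free, and let p ≥ 1 be the pumping length given by the pumping lemma for CFLs.
Choose s = a^(p²). Then s ∈ L and |s| = p² ≥ p.
By the CFL pumping lemma, s = uvxyz for some u, v, x, y, z with |vxy| ≤ p, |vy| ≥ 1, and uv^i xy^i z ∈ L for every i ≥ 0.
All symbols are a's, so only lengths matter: let k = |vy|, with 1 ≤ k ≤ |vxy| ≤ p.

Take i = 2: |uv²xy²z| = p² + k, and p² < p² + k ≤ p² + p < (p + 1)².
So the length lies strictly between consecutive squares and is not a perfect square; uv²xy²z ∉ L.

This contradicts the CFL pumping lemma, which requires uv^i xy^i z ∈ L for all i ≥ 0.
Hence L = {a^(n²) : n ≥ 0} is not context-free. ∎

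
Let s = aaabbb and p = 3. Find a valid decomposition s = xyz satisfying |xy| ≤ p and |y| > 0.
x = '', y = 'a', z = 'aabbb'

For s = aaabbb and p = 3, one valid decomposition is:
- x = '' (length 0)
- y = 'a' (length 1)
- z = 'aabbb' (length 5)

Verification:
- xyz = '' + 'a' + 'aabbb' = aaabbb ✓
- |xy| = 1 ≤ 3 ✓
- |y| = 1 > 0 ✓

All pumping lemma constraints are satisfied.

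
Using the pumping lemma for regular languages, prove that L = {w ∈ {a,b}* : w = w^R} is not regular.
Assume for contradiction that L is regular, and let p ≥ 1 be the pumping length given by the pumping lemma.
Choose s = a^p b a^p. Then s ∈ L (it reads the same in both directions) and |s| = 2p + 1 ≥ p.
By the pumping lemma, s = xyz for some x, y, z with |xy| ≤ p, |y| ≥ 1, and xy^i z ∈ L for every i ≥ 0.
Since |xy| ≤ p and the first p symbols of s are all a's, y = a^k for some k with 1 ≤ k ≤ p.

Take i = 0: xy⁰z = a^(p − k) b a^p.
Its reversal is a^p b a^(p − k). These differ because the block of a's before the unique b has length p − k in one and p in the other, and p − k ≠ p since k ≥ 1. So xy⁰z is not a palindrome, i.e. xy⁰z ∉ L.

This contradicts the pumping lemma, which requires xy^i z ∈ L for all i ≥ 0.
Hence L = {w ∈ {a,b}* : w = w^R} is not regular. ∎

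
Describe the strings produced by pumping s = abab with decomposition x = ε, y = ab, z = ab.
{xy^i z : i ≥ 0} = {(ab)^(i+1) : i ≥ 0} = {ab, abab, ababab, ...}

With x = ε, y = ab, z = ab: Pumping 'ab' gives strings of alternating a's and b's.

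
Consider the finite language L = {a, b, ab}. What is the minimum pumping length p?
p = 3

For a finite language L, the pumping lemma holds vacuously if p > max|s| for s ∈ L.

The longest string in L = {a, b, ab} has length 2.
If p = 3, then no string s ∈ L has |s| ≥ p, so the condition is vacuously true.

The minimum pumping length is p = 3.

Why no smaller p works: for any p ≤ 2, the longest string s ∈ L has |s| = 2 ≥ p, so it would
have to be pumpable; but pumping up (i = 2, 3, ...) produces ever longer strings, which cannot all lie in the
finite language L. So the pumping property fails for every p ≤ 2.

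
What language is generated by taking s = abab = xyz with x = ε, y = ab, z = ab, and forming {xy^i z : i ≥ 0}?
{xy^i z : i ≥ 0} = {(ab)^(i+1) : i ≥ 0} = {ab, abab, ababab, ...}

With x = ε, y = ab, z = ab: Pumping 'ab' gives strings of alternating a's and b's.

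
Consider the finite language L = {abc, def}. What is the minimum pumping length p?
p = 4

For a finite language L, the pumping lemma holds vacuously if p > max|s| for s ∈ L.

The longest string in L = {abc, def} has length 3.
If p = 4, then no string s ∈ L has |s| ≥ p, so the condition is vacuously true.

The minimum pumping length is p = 4.

Why no smaller p works: for any p ≤ 3, the longest string s ∈ L has |s| = 3 ≥ p, so it would
have to be pumpable; but pumping up (i = 2, 3, ...) produces ever longer strings, which cannot all lie in the
finite language L. So the pumping property fails for every p ≤ 3.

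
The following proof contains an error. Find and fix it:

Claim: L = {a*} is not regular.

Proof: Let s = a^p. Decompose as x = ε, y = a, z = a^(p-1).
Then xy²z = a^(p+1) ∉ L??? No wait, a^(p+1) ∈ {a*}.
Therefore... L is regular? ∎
Error: The proof attempts to show a*  is not regular, but a* IS regular!

Correction: a* is a regular language (recognized by a simple DFA with one accepting state and self-loop on 'a'). The pumping lemma can only prove non-regularity, not regularity. For regular languages, pumping always works.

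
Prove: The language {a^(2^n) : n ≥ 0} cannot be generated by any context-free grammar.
Assume for contradiction that L is context-free, and let p ≥ 1 be the pumping length given by the pumping lemma for CFLs.
Choose s = a^(2^p). Then s ∈ L and |s| = 2^p ≥ p.
By the CFL pumping lemma, s = uvxyz for some u, v, x, y, z with |vxy| ≤ p, |vy| ≥ 1, and uv^i xy^i z ∈ L for every i ≥ 0.
All symbols are a's, so only lengths matter: let k = |vy|, with 1 ≤ k ≤ |vxy| ≤ p < 2^p.

Take i = 2: |uv²xy²z| = 2^p + k, and 2^p < 2^p + k < 2^p + 2^p = 2^(p+1).
So the length lies strictly between consecutive powers of two and is not a power of 2; uv²xy²z ∉ L.

This contradicts the CFL pumping lemma, which requires uv^i xy^i z ∈ L for all i ≥ 0.
Hence L = {a^(2^n) : n ≥ 0} is not context-free. ∎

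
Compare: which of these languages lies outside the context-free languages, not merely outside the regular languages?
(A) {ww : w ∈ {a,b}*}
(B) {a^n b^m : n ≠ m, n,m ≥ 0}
(A) {ww : w ∈ {a,b}*}

(A) {ww : w ∈ {a,b}*} requires the CFL pumping lemma.

- {a^n b^m : n ≠ m, n,m ≥ 0} is context-free (but not regular)
  • Can be shown non-regular with the regular pumping lemma
  • After pumping a's, we can make n = m

- {ww : w ∈ {a,b}*} is NOT context-free
  • Requires the CFL pumping lemma to prove
  • Even a PDA cannot compare two arbitrary halves symbol by symbol; CFL pumping on a^p b^p a^p b^p fails

The CFL pumping lemma is "stronger" in that it can prove non-membership
in the larger class of context-free languages.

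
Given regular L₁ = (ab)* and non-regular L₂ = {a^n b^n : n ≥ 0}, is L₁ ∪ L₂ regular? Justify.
No — L₁ ∪ L₂ is not regular.

Let U = (ab)* ∪ {a^n b^n}. If U were regular, then U ∩ aa*bb* would be regular (closure under intersection with a regular language). But (ab)* ∩ aa*bb* = {ab} and {a^n b^n} ∩ aa*bb* = {a^n b^n : n ≥ 1}, so U ∩ aa*bb* = {a^n b^n : n ≥ 1}, which is not regular. Hence U is not regular.

Note that the bare facts "L₁ regular, L₂ non-regular" do not settle the question by themselves: the closure of regular languages under ∪, ∩, complement and difference applies only when BOTH operands are regular. With a non-regular operand the result can come out regular or non-regular depending on the specific languages, so one has to work out L₁ ∪ L₂ for this particular pair, as above.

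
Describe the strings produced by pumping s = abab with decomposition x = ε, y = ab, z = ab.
{xy^i z : i ≥ 0} = {(ab)^(i+1) : i ≥ 0} = {ab, abab, ababab, ...}

With x = ε, y = ab, z = ab: Pumping 'ab' gives strings of alternating a's and b's.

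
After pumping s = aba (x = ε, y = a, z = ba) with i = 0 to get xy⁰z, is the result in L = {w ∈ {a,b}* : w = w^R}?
No

xy⁰z = ε · ε · ba = ba.
ba reversed is ab ≠ ba, so it is not a palindrome and is not in L.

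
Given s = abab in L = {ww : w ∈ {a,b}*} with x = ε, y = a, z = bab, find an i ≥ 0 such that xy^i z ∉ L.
i = 2

xy²z = ε · aa · bab = aabab; aabab has odd length 5, so it cannot be written as ww and is not in L.
(Other choices also work, e.g. i = 0, 3; only i = 1 is guaranteed to stay in L since xy¹z = s.)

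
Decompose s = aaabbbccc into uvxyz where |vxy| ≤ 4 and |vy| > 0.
u='aa', v='a', x='bb', y='b', z='ccc'

For s = aaabbbccc with pumping length p = 4:

One valid decomposition:
- u = 'aa'
- v = 'a'
- x = 'bb'
- y = 'b'
- z = 'ccc'

Verification:
- uvxyz = 'aa' + 'a' + 'bb' + 'b' + 'ccc' = aaabbbccc ✓
- |vxy| = |'abbb'| = 4 ≤ 4 ✓
- |vy| = |'ab'| = 2 > 0 ✓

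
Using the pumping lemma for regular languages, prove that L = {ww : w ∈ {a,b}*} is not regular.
Assume for contradiction that L is regular, and let p ≥ 1 be the pumping length given by the pumping lemma.
Choose s = a^p b a^p b. Then s ∈ L (take w = a^p b) and |s| = 2p + 2 ≥ p.
By the pumping lemma, s = xyz for some x, y, z with |xy| ≤ p, |y| ≥ 1, and xy^i z ∈ L for every i ≥ 0.
Since |xy| ≤ p and the first p symbols of s are all a's, y = a^k for some k with 1 ≤ k ≤ p.

Take i = 2: t = xy²z = a^(p + k) b a^p b.
Suppose t = uu for some string u. The string t contains exactly two b's and ends in b, so u contains exactly one b and ends in b; hence u = a^j b for some j, and uu = a^j b a^j b. Comparing with t = a^(p + k) b a^p b forces j = p + k (first block) and j = p (second block), which is impossible since k ≥ 1. So t ∉ L.

This contradicts the pumping lemma, which requires xy^i z ∈ L for all i ≥ 0.
Hence L = {ww : w ∈ {a,b}*} is not regular. ∎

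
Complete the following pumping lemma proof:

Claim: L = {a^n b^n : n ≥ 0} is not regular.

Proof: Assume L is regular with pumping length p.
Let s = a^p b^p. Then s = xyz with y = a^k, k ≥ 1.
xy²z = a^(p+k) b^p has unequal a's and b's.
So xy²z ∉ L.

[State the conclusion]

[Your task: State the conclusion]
This contradicts the pumping lemma for regular languages,
which guarantees xy^i z ∈ L for all i ≥ 0.

Since our assumption that L is regular leads to a contradiction,
we conclude that L = {a^n b^n : n ≥ 0} is NOT regular. ∎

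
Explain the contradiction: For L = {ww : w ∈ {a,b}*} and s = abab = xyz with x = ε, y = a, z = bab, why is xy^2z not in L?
xy²z = aabab ∉ L

Pumping with i = 2 replaces y = a by y² = aa:
- Original: s = xyz = abab; abab splits into halves ab · ab, which are equal, so it is in L (w = ab)
- Pumped: xy²z = ε · aa · bab = aabab
- aabab has odd length 5, so it cannot be written as ww and is not in L

The pumping lemma would require xy²z ∈ L, so this decomposition yields a contradiction.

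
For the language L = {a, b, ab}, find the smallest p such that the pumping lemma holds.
p = 3

For a finite language L, the pumping lemma holds vacuously if p > max|s| for s ∈ L.

The longest string in L = {a, b, ab} has length 2.
If p = 3, then no string s ∈ L has |s| ≥ p, so the condition is vacuously true.

The minimum pumping length is p = 3.

Why no smaller p works: for any p ≤ 2, the longest string s ∈ L has |s| = 2 ≥ p, so it would
have to be pumpable; but pumping up (i = 2, 3, ...) produces ever longer strings, which cannot all lie in the
finite language L. So the pumping property fails for every p ≤ 2.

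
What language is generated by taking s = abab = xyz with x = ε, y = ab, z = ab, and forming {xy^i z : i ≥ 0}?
{xy^i z : i ≥ 0} = {(ab)^(i+1) : i ≥ 0} = {ab, abab, ababab, ...}

With x = ε, y = ab, z = ab: Pumping 'ab' gives strings of alternating a's and b's.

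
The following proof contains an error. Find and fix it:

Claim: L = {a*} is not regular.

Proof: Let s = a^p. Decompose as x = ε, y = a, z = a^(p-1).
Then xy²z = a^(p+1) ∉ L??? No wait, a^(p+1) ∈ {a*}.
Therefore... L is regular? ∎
Error: The proof attempts to show a*  is not regular, but a* IS regular!

Correction: a* is a regular language (recognized by a simple DFA with one accepting state and self-loop on 'a'). The pumping lemma can only prove non-regularity, not regularity. For regular languages, pumping always works.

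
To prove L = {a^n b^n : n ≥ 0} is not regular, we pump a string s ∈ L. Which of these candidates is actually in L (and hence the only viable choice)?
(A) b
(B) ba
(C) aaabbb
(C) aaabbb

The pumping lemma is applied to a string s that lies in L, so first check membership of each option:
- (A) b has 0 a's and 1 b's; 0 ≠ 1, so it is not in L ✗
- (B) ba has an a after a b, so it is not of the form a^n b^n and is not in L ✗
- (C) aaabbb = a^3 b^3 has equal counts (3 = 3), so it is in L ✓

Only (C) aaabbb is in L, so it is the only candidate that could play the role of s.
(In a complete proof one picks s in terms of the pumping length p so that |s| ≥ p is guaranteed; a fixed string like aaabbb illustrates the shape of such an s.)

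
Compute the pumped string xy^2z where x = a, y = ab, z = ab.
aababab

Given x = 'a', y = 'ab', z = 'ab' and i = 2:

xy^2z = x + y·y·...·y (2 times) + z
       = 'a' + 'ab'^2 + 'ab'
       = 'a' + 'abab' + 'ab'
       = 'aababab'

The pumped string is 'aababab' with length 7.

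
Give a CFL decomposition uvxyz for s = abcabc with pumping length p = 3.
u='ab', v='c', x='a', y='b', z='c'

For s = abcabc with pumping length p = 3:

One valid decomposition:
- u = 'ab'
- v = 'c'
- x = 'a'
- y = 'b'
- z = 'c'

Verification:
- uvxyz = 'ab' + 'c' + 'a' + 'b' + 'c' = abcabc ✓
- |vxy| = |'cab'| = 3 ≤ 3 ✓
- |vy| = |'cb'| = 2 > 0 ✓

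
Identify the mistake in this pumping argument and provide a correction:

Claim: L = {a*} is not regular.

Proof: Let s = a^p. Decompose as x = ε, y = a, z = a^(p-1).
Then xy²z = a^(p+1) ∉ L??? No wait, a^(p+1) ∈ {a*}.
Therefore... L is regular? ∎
Error: The proof attempts to show a*  is not regular, but a* IS regular!

Correction: a* is a regular language (recognized by a simple DFA with one accepting state and self-loop on 'a'). The pumping lemma can only prove non-regularity, not regularity. For regular languages, pumping always works.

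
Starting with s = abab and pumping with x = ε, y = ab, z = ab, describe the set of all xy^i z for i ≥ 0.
{xy^i z : i ≥ 0} = {(ab)^(i+1) : i ≥ 0} = {ab, abab, ababab, ...}

With x = ε, y = ab, z = ab: Pumping 'ab' gives strings of alternating a's and b's.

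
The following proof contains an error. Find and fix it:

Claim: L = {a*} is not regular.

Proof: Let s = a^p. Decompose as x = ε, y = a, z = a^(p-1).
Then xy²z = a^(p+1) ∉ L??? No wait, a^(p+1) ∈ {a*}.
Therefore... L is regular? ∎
Error: The proof attempts to show a*  is not regular, but a* IS regular!

Correction: a* is a regular language (recognized by a simple DFA with one accepting state and self-loop on 'a'). The pumping lemma can only prove non-regularity, not regularity. For regular languages, pumping always works.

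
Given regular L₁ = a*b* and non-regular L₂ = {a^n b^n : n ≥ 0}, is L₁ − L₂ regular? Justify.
No — L₁ − L₂ is not regular.

a*b* − {a^n b^n} = {a^n b^m : n ≠ m}. If this were regular, then its complement intersected with a*b*, namely {a^n b^n : n ≥ 0}, would be regular too (closure under complement and intersection) — contradiction. So L₁ − L₂ is not regular.

Note that the bare facts "L₁ regular, L₂ non-regular" do not settle the question by themselves: the closure of regular languages under ∪, ∩, complement and difference applies only when BOTH operands are regular. With a non-regular operand the result can come out regular or non-regular depending on the specific languages, so one has to work out L₁ − L₂ for this particular pair, as above.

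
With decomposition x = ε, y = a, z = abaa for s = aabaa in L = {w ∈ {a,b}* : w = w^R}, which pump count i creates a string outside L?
i = 2

xy²z = ε · aa · abaa = aaabaa; aaabaa reversed is aabaaa ≠ aaabaa, so it is not a palindrome and is not in L.
(Other choices also work, e.g. i = 0, 3; only i = 1 is guaranteed to stay in L since xy¹z = s.)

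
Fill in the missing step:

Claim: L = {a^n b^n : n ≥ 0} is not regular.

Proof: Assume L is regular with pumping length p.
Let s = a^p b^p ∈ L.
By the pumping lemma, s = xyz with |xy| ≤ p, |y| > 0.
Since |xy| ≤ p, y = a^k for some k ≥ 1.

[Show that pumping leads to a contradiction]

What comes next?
Consider xy²z = a^(p+k) b^p.

Since k ≥ 1, we have p + k > p.
So xy²z has more a's than b's: (p+k) a's vs p b's.
This means xy²z ∉ L because a^n b^n requires equal counts.

This contradicts the pumping lemma which states xy²z ∈ L.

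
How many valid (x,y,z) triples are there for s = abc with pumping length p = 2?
3

For s = 'abc' with pumping length p = 2:

Constraints: |xy| ≤ 2, |y| > 0

Valid decompositions (|xy| ≤ p, |y| ≥ 1):
  • x='', y='a', z='bc'
  • x='a', y='b', z='c'
  • x='', y='ab', z='c'

Total count: 3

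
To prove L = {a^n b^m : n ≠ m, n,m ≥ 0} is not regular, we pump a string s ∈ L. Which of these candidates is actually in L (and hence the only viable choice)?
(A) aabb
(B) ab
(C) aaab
(C) aaab

The pumping lemma is applied to a string s that lies in L, so first check membership of each option:
- (A) aabb = a^2 b^2 has n = m = 2, so it is not in L ✗
- (B) ab = a^1 b^1 has n = m = 1, so it is not in L ✗
- (C) aaab = a^3 b^1 with 3 ≠ 1, so it is in L ✓

Only (C) aaab is in L, so it is the only candidate that could play the role of s.
(In a complete proof one picks s in terms of the pumping length p so that |s| ≥ p is guaranteed; a fixed string like aaab illustrates the shape of such an s.)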